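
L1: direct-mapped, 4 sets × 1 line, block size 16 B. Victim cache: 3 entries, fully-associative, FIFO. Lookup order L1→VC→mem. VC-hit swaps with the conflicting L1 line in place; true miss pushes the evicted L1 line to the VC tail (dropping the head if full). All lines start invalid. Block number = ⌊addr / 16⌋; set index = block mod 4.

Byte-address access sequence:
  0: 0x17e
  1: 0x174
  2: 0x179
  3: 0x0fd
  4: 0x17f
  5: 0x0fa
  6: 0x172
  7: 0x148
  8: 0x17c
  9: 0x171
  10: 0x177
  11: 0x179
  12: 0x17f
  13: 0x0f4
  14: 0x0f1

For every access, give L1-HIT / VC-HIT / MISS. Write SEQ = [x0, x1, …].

SEQ = [MISS, L1-HIT, L1-HIT, MISS, VC-HIT, VC-HIT, VC-HIT, MISS, L1-HIT, L1-HIT, L1-HIT, L1-HIT, L1-HIT, VC-HIT, L1-HIT]

0: 0x17e (blk 23, set 3) → MISS  vc=[]
1: 0x174 (blk 23, set 3) → L1-HIT  vc=[]
2: 0x179 (blk 23, set 3) → L1-HIT  vc=[]
3: 0xfd (blk 15, set 3) → MISS  vc=[23]
4: 0x17f (blk 23, set 3) → VC-HIT  vc=[15]
5: 0xfa (blk 15, set 3) → VC-HIT  vc=[23]
6: 0x172 (blk 23, set 3) → VC-HIT  vc=[15]
7: 0x148 (blk 20, set 0) → MISS  vc=[15]
8: 0x17c (blk 23, set 3) → L1-HIT  vc=[15]
9: 0x171 (blk 23, set 3) → L1-HIT  vc=[15]
10: 0x177 (blk 23, set 3) → L1-HIT  vc=[15]
11: 0x179 (blk 23, set 3) → L1-HIT  vc=[15]
12: 0x17f (blk 23, set 3) → L1-HIT  vc=[15]
13: 0xf4 (blk 15, set 3) → VC-HIT  vc=[23]
14: 0xf1 (blk 15, set 3) → L1-HIT  vc=[23]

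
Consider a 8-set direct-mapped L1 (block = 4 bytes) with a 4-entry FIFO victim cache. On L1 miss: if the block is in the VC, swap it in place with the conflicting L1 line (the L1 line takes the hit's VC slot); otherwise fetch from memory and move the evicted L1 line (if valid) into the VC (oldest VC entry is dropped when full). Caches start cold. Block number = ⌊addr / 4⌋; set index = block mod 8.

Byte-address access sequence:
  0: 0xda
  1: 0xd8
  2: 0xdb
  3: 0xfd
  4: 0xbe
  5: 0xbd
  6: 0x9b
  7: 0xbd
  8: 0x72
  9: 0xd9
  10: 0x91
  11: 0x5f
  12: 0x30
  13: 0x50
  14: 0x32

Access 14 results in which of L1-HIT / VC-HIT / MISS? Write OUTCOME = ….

OUTCOME = VC-HIT

0: 0xda (blk 54, set 6) → MISS  vc=[]
1: 0xd8 (blk 54, set 6) → L1-HIT  vc=[]
2: 0xdb (blk 54, set 6) → L1-HIT  vc=[]
3: 0xfd (blk 63, set 7) → MISS  vc=[]
4: 0xbe (blk 47, set 7) → MISS  vc=[63]
5: 0xbd (blk 47, set 7) → L1-HIT  vc=[63]
6: 0x9b (blk 38, set 6) → MISS  vc=[63, 54]
7: 0xbd (blk 47, set 7) → L1-HIT  vc=[63, 54]
8: 0x72 (blk 28, set 4) → MISS  vc=[63, 54]
9: 0xd9 (blk 54, set 6) → VC-HIT  vc=[63, 38]
10: 0x91 (blk 36, set 4) → MISS  vc=[63, 38, 28]
11: 0x5f (blk 23, set 7) → MISS  vc=[63, 38, 28, 47]
12: 0x30 (blk 12, set 4) → MISS  vc=[38, 28, 47, 36]
13: 0x50 (blk 20, set 4) → MISS  vc=[28, 47, 36, 12]
14: 0x32 (blk 12, set 4) → VC-HIT  vc=[28, 47, 36, 20]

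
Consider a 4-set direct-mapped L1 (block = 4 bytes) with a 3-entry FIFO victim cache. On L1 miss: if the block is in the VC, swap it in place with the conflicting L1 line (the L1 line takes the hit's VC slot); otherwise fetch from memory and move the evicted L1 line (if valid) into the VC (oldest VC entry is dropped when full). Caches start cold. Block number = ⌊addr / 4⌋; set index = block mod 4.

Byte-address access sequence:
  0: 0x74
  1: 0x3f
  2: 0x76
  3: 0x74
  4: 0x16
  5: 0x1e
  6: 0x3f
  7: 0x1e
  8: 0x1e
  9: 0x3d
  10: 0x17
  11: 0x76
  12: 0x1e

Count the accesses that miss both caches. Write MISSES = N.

MISSES = 4

  [0] addr=0x74 blk=29 s=1: MISS | VC []
  [1] addr=0x3f blk=15 s=3: MISS | VC []
  [2] addr=0x76 blk=29 s=1: L1-HIT | VC []
  [3] addr=0x74 blk=29 s=1: L1-HIT | VC []
  [4] addr=0x16 blk=5 s=1: MISS | VC [29]
  [5] addr=0x1e blk=7 s=3: MISS | VC [29, 15]
  [6] addr=0x3f blk=15 s=3: VC-HIT | VC [29, 7]
  [7] addr=0x1e blk=7 s=3: VC-HIT | VC [29, 15]
  [8] addr=0x1e blk=7 s=3: L1-HIT | VC [29, 15]
  [9] addr=0x3d blk=15 s=3: VC-HIT | VC [29, 7]
  [10] addr=0x17 blk=5 s=1: L1-HIT | VC [29, 7]
  [11] addr=0x76 blk=29 s=1: VC-HIT | VC [5, 7]
  [12] addr=0x1e blk=7 s=3: VC-HIT | VC [5, 15]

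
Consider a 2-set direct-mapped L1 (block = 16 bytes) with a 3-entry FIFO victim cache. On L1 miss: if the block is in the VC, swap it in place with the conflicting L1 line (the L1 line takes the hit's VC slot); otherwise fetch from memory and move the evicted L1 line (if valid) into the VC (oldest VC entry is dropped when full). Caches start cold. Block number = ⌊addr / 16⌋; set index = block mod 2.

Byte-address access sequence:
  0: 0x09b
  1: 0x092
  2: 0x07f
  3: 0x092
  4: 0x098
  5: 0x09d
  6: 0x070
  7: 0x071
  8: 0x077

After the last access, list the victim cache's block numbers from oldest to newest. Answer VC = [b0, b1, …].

VC = [9]

#0 0x9b→b9/s1 MISS; vc=[]
#1 0x92→b9/s1 L1-HIT; vc=[]
#2 0x7f→b7/s1 MISS; vc=[9]
#3 0x92→b9/s1 VC-HIT; vc=[7]
#4 0x98→b9/s1 L1-HIT; vc=[7]
#5 0x9d→b9/s1 L1-HIT; vc=[7]
#6 0x70→b7/s1 VC-HIT; vc=[9]
#7 0x71→b7/s1 L1-HIT; vc=[9]
#8 0x77→b7/s1 L1-HIT; vc=[9]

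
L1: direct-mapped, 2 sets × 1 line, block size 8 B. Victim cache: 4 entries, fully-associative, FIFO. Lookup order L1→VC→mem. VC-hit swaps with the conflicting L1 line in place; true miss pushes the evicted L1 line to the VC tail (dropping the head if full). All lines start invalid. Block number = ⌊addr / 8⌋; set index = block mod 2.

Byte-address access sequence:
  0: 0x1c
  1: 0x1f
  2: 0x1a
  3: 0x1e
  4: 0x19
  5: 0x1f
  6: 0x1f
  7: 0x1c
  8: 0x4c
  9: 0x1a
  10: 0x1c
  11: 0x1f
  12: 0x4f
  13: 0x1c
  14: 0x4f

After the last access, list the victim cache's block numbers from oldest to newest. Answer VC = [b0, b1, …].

VC = [3]

0: 0x1c (blk 3, set 1) → MISS  vc=[]
1: 0x1f (blk 3, set 1) → L1-HIT  vc=[]
2: 0x1a (blk 3, set 1) → L1-HIT  vc=[]
3: 0x1e (blk 3, set 1) → L1-HIT  vc=[]
4: 0x19 (blk 3, set 1) → L1-HIT  vc=[]
5: 0x1f (blk 3, set 1) → L1-HIT  vc=[]
6: 0x1f (blk 3, set 1) → L1-HIT  vc=[]
7: 0x1c (blk 3, set 1) → L1-HIT  vc=[]
8: 0x4c (blk 9, set 1) → MISS  vc=[3]
9: 0x1a (blk 3, set 1) → VC-HIT  vc=[9]
10: 0x1c (blk 3, set 1) → L1-HIT  vc=[9]
11: 0x1f (blk 3, set 1) → L1-HIT  vc=[9]
12: 0x4f (blk 9, set 1) → VC-HIT  vc=[3]
13: 0x1c (blk 3, set 1) → VC-HIT  vc=[9]
14: 0x4f (blk 9, set 1) → VC-HIT  vc=[3]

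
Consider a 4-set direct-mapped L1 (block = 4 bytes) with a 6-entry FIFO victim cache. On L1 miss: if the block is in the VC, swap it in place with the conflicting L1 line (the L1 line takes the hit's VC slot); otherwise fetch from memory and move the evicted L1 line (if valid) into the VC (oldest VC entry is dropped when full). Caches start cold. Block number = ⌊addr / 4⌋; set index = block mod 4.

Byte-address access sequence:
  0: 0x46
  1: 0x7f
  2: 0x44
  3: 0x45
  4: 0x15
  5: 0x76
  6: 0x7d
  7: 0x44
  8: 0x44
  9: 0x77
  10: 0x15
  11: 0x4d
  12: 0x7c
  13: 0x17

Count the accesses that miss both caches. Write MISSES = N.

MISSES = 5

#0 0x46→b17/s1 MISS; vc=[]
#1 0x7f→b31/s3 MISS; vc=[]
#2 0x44→b17/s1 L1-HIT; vc=[]
#3 0x45→b17/s1 L1-HIT; vc=[]
#4 0x15→b5/s1 MISS; vc=[17]
#5 0x76→b29/s1 MISS; vc=[17,5]
#6 0x7d→b31/s3 L1-HIT; vc=[17,5]
#7 0x44→b17/s1 VC-HIT; vc=[29,5]
#8 0x44→b17/s1 L1-HIT; vc=[29,5]
#9 0x77→b29/s1 VC-HIT; vc=[17,5]
#10 0x15→b5/s1 VC-HIT; vc=[17,29]
#11 0x4d→b19/s3 MISS; vc=[17,29,31]
#12 0x7c→b31/s3 VC-HIT; vc=[17,29,19]
#13 0x17→b5/s1 L1-HIT; vc=[17,29,19]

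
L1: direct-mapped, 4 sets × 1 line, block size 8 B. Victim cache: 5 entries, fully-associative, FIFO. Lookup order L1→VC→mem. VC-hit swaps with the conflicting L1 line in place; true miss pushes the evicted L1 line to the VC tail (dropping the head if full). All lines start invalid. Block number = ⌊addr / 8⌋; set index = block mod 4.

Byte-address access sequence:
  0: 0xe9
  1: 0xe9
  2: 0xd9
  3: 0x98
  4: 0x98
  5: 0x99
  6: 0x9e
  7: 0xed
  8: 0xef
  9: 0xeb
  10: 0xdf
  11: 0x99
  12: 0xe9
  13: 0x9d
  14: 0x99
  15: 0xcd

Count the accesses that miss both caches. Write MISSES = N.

MISSES = 4

0: 0xe9 (blk 29, set 1) → MISS  vc=[]
1: 0xe9 (blk 29, set 1) → L1-HIT  vc=[]
2: 0xd9 (blk 27, set 3) → MISS  vc=[]
3: 0x98 (blk 19, set 3) → MISS  vc=[27]
4: 0x98 (blk 19, set 3) → L1-HIT  vc=[27]
5: 0x99 (blk 19, set 3) → L1-HIT  vc=[27]
6: 0x9e (blk 19, set 3) → L1-HIT  vc=[27]
7: 0xed (blk 29, set 1) → L1-HIT  vc=[27]
8: 0xef (blk 29, set 1) → L1-HIT  vc=[27]
9: 0xeb (blk 29, set 1) → L1-HIT  vc=[27]
10: 0xdf (blk 27, set 3) → VC-HIT  vc=[19]
11: 0x99 (blk 19, set 3) → VC-HIT  vc=[27]
12: 0xe9 (blk 29, set 1) → L1-HIT  vc=[27]
13: 0x9d (blk 19, set 3) → L1-HIT  vc=[27]
14: 0x99 (blk 19, set 3) → L1-HIT  vc=[27]
15: 0xcd (blk 25, set 1) → MISS  vc=[27, 29]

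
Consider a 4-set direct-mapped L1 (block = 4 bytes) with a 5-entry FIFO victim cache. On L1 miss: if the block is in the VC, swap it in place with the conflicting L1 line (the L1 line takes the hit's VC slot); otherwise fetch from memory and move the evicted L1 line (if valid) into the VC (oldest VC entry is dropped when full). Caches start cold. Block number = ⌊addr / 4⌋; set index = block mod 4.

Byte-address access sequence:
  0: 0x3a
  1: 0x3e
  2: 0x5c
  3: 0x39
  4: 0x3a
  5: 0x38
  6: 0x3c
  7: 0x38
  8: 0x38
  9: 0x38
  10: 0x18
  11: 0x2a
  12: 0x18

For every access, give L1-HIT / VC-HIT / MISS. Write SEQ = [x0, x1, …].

SEQ = [MISS, MISS, MISS, L1-HIT, L1-HIT, L1-HIT, VC-HIT, L1-HIT, L1-HIT, L1-HIT, MISS, MISS, VC-HIT]

  [0] addr=0x3a blk=14 s=2: MISS | VC []
  [1] addr=0x3e blk=15 s=3: MISS | VC []
  [2] addr=0x5c blk=23 s=3: MISS | VC [15]
  [3] addr=0x39 blk=14 s=2: L1-HIT | VC [15]
  [4] addr=0x3a blk=14 s=2: L1-HIT | VC [15]
  [5] addr=0x38 blk=14 s=2: L1-HIT | VC [15]
  [6] addr=0x3c blk=15 s=3: VC-HIT | VC [23]
  [7] addr=0x38 blk=14 s=2: L1-HIT | VC [23]
  [8] addr=0x38 blk=14 s=2: L1-HIT | VC [23]
  [9] addr=0x38 blk=14 s=2: L1-HIT | VC [23]
  [10] addr=0x18 blk=6 s=2: MISS | VC [23, 14]
  [11] addr=0x2a blk=10 s=2: MISS | VC [23, 14, 6]
  [12] addr=0x18 blk=6 s=2: VC-HIT | VC [23, 14, 10]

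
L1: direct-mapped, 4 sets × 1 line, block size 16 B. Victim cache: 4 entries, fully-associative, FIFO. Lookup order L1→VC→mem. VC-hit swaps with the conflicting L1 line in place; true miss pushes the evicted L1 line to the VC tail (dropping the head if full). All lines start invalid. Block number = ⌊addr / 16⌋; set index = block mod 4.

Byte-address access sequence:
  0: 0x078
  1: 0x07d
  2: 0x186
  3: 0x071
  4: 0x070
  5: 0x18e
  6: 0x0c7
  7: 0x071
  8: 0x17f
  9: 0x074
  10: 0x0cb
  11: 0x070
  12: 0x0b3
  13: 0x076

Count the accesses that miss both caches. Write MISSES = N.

MISSES = 5

  [0] addr=0x78 blk=7 s=3: MISS | VC []
  [1] addr=0x7d blk=7 s=3: L1-HIT | VC []
  [2] addr=0x186 blk=24 s=0: MISS | VC []
  [3] addr=0x71 blk=7 s=3: L1-HIT | VC []
  [4] addr=0x70 blk=7 s=3: L1-HIT | VC []
  [5] addr=0x18e blk=24 s=0: L1-HIT | VC []
  [6] addr=0xc7 blk=12 s=0: MISS | VC [24]
  [7] addr=0x71 blk=7 s=3: L1-HIT | VC [24]
  [8] addr=0x17f blk=23 s=3: MISS | VC [24, 7]
  [9] addr=0x74 blk=7 s=3: VC-HIT | VC [24, 23]
  [10] addr=0xcb blk=12 s=0: L1-HIT | VC [24, 23]
  [11] addr=0x70 blk=7 s=3: L1-HIT | VC [24, 23]
  [12] addr=0xb3 blk=11 s=3: MISS | VC [24, 23, 7]
  [13] addr=0x76 blk=7 s=3: VC-HIT | VC [24, 23, 11]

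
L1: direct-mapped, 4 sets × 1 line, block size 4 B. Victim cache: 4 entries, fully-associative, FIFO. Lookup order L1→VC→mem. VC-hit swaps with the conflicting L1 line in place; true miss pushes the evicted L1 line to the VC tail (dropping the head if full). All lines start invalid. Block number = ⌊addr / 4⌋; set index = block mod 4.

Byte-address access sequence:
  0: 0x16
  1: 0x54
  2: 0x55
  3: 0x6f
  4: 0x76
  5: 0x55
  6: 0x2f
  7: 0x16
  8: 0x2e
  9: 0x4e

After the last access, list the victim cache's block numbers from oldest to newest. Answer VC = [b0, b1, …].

  [0] addr=0x16 blk=5 s=1: MISS | VC []
  [1] addr=0x54 blk=21 s=1: MISS | VC [5]
  [2] addr=0x55 blk=21 s=1: L1-HIT | VC [5]
  [3] addr=0x6f blk=27 s=3: MISS | VC [5]
  [4] addr=0x76 blk=29 s=1: MISS | VC [5, 21]
  [5] addr=0x55 blk=21 s=1: VC-HIT | VC [5, 29]
  [6] addr=0x2f blk=11 s=3: MISS | VC [5, 29, 27]
  [7] addr=0x16 blk=5 s=1: VC-HIT | VC [21, 29, 27]
  [8] addr=0x2e blk=11 s=3: L1-HIT | VC [21, 29, 27]
  [9] addr=0x4e blk=19 s=3: MISS | VC [21, 29, 27, 11]

VC = [21, 29, 27, 11]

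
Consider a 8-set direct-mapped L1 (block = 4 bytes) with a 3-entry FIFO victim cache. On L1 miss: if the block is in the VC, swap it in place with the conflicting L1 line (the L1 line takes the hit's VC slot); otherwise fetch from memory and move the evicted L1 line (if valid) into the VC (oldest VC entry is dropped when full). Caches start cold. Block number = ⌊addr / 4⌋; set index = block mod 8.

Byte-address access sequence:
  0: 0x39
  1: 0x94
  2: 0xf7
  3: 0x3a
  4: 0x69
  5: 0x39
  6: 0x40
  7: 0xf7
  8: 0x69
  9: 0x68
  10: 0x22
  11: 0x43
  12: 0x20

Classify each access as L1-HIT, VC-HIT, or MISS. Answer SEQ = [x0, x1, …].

  [0] addr=0x39 blk=14 s=6: MISS | VC []
  [1] addr=0x94 blk=37 s=5: MISS | VC []
  [2] addr=0xf7 blk=61 s=5: MISS | VC [37]
  [3] addr=0x3a blk=14 s=6: L1-HIT | VC [37]
  [4] addr=0x69 blk=26 s=2: MISS | VC [37]
  [5] addr=0x39 blk=14 s=6: L1-HIT | VC [37]
  [6] addr=0x40 blk=16 s=0: MISS | VC [37]
  [7] addr=0xf7 blk=61 s=5: L1-HIT | VC [37]
  [8] addr=0x69 blk=26 s=2: L1-HIT | VC [37]
  [9] addr=0x68 blk=26 s=2: L1-HIT | VC [37]
  [10] addr=0x22 blk=8 s=0: MISS | VC [37, 16]
  [11] addr=0x43 blk=16 s=0: VC-HIT | VC [37, 8]
  [12] addr=0x20 blk=8 s=0: VC-HIT | VC [37, 16]

SEQ = [MISS, MISS, MISS, L1-HIT, MISS, L1-HIT, MISS, L1-HIT, L1-HIT, L1-HIT, MISS, VC-HIT, VC-HIT]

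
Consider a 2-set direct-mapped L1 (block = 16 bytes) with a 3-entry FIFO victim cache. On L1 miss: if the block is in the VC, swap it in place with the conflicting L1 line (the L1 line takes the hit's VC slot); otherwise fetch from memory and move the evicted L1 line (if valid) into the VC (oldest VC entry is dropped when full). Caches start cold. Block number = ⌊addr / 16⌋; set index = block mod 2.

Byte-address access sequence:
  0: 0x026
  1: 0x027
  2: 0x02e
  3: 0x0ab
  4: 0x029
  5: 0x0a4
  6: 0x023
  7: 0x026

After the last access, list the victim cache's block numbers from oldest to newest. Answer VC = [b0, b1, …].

  [0] addr=0x26 blk=2 s=0: MISS | VC []
  [1] addr=0x27 blk=2 s=0: L1-HIT | VC []
  [2] addr=0x2e blk=2 s=0: L1-HIT | VC []
  [3] addr=0xab blk=10 s=0: MISS | VC [2]
  [4] addr=0x29 blk=2 s=0: VC-HIT | VC [10]
  [5] addr=0xa4 blk=10 s=0: VC-HIT | VC [2]
  [6] addr=0x23 blk=2 s=0: VC-HIT | VC [10]
  [7] addr=0x26 blk=2 s=0: L1-HIT | VC [10]

VC = [10]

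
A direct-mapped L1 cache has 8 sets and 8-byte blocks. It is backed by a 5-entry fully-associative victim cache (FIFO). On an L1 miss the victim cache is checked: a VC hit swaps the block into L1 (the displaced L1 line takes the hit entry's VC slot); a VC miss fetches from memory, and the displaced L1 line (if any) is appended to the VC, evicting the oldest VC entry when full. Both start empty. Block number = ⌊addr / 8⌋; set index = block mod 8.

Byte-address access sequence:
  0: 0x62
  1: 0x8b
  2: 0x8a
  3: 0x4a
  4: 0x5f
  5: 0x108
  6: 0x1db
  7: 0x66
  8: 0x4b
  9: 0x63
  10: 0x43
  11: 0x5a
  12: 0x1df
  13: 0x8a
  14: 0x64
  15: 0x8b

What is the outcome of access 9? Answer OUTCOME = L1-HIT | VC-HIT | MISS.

#0 0x62→b12/s4 MISS; vc=[]
#1 0x8b→b17/s1 MISS; vc=[]
#2 0x8a→b17/s1 L1-HIT; vc=[]
#3 0x4a→b9/s1 MISS; vc=[17]
#4 0x5f→b11/s3 MISS; vc=[17]
#5 0x108→b33/s1 MISS; vc=[17,9]
#6 0x1db→b59/s3 MISS; vc=[17,9,11]
#7 0x66→b12/s4 L1-HIT; vc=[17,9,11]
#8 0x4b→b9/s1 VC-HIT; vc=[17,33,11]
#9 0x63→b12/s4 L1-HIT; vc=[17,33,11]
#10 0x43→b8/s0 MISS; vc=[17,33,11]
#11 0x5a→b11/s3 VC-HIT; vc=[17,33,59]
#12 0x1df→b59/s3 VC-HIT; vc=[17,33,11]
#13 0x8a→b17/s1 VC-HIT; vc=[9,33,11]
#14 0x64→b12/s4 L1-HIT; vc=[9,33,11]
#15 0x8b→b17/s1 L1-HIT; vc=[9,33,11]

OUTCOME = L1-HIT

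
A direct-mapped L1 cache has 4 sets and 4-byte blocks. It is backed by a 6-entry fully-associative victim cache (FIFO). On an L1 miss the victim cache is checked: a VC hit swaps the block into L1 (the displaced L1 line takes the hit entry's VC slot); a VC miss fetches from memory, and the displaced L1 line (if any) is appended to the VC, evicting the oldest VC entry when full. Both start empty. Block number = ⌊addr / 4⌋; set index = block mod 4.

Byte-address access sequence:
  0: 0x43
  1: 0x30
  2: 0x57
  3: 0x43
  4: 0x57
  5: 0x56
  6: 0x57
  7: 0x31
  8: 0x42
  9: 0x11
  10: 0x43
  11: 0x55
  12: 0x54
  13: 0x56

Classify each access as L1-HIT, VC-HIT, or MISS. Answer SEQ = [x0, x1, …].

SEQ = [MISS, MISS, MISS, VC-HIT, L1-HIT, L1-HIT, L1-HIT, VC-HIT, VC-HIT, MISS, VC-HIT, L1-HIT, L1-HIT, L1-HIT]

#0 0x43→b16/s0 MISS; vc=[]
#1 0x30→b12/s0 MISS; vc=[16]
#2 0x57→b21/s1 MISS; vc=[16]
#3 0x43→b16/s0 VC-HIT; vc=[12]
#4 0x57→b21/s1 L1-HIT; vc=[12]
#5 0x56→b21/s1 L1-HIT; vc=[12]
#6 0x57→b21/s1 L1-HIT; vc=[12]
#7 0x31→b12/s0 VC-HIT; vc=[16]
#8 0x42→b16/s0 VC-HIT; vc=[12]
#9 0x11→b4/s0 MISS; vc=[12,16]
#10 0x43→b16/s0 VC-HIT; vc=[12,4]
#11 0x55→b21/s1 L1-HIT; vc=[12,4]
#12 0x54→b21/s1 L1-HIT; vc=[12,4]
#13 0x56→b21/s1 L1-HIT; vc=[12,4]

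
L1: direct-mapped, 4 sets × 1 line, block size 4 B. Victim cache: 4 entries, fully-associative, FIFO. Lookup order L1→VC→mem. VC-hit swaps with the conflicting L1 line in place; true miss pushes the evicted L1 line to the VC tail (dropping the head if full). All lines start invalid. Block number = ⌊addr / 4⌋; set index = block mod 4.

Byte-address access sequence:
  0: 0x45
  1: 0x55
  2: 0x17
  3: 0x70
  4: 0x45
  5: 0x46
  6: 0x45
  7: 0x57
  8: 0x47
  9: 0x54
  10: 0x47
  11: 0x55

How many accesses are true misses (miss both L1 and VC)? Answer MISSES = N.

  [0] addr=0x45 blk=17 s=1: MISS | VC []
  [1] addr=0x55 blk=21 s=1: MISS | VC [17]
  [2] addr=0x17 blk=5 s=1: MISS | VC [17, 21]
  [3] addr=0x70 blk=28 s=0: MISS | VC [17, 21]
  [4] addr=0x45 blk=17 s=1: VC-HIT | VC [5, 21]
  [5] addr=0x46 blk=17 s=1: L1-HIT | VC [5, 21]
  [6] addr=0x45 blk=17 s=1: L1-HIT | VC [5, 21]
  [7] addr=0x57 blk=21 s=1: VC-HIT | VC [5, 17]
  [8] addr=0x47 blk=17 s=1: VC-HIT | VC [5, 21]
  [9] addr=0x54 blk=21 s=1: VC-HIT | VC [5, 17]
  [10] addr=0x47 blk=17 s=1: VC-HIT | VC [5, 21]
  [11] addr=0x55 blk=21 s=1: VC-HIT | VC [5, 17]

MISSES = 4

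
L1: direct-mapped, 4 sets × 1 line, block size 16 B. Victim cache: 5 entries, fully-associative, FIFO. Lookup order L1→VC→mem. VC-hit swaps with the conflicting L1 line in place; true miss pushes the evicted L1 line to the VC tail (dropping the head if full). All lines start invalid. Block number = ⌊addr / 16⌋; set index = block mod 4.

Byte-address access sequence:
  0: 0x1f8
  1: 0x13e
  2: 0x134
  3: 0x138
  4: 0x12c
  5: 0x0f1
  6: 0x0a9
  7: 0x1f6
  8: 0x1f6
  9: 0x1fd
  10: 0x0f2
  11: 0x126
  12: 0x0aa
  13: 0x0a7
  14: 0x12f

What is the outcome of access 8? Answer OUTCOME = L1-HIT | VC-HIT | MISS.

0: 0x1f8 (blk 31, set 3) → MISS  vc=[]
1: 0x13e (blk 19, set 3) → MISS  vc=[31]
2: 0x134 (blk 19, set 3) → L1-HIT  vc=[31]
3: 0x138 (blk 19, set 3) → L1-HIT  vc=[31]
4: 0x12c (blk 18, set 2) → MISS  vc=[31]
5: 0xf1 (blk 15, set 3) → MISS  vc=[31, 19]
6: 0xa9 (blk 10, set 2) → MISS  vc=[31, 19, 18]
7: 0x1f6 (blk 31, set 3) → VC-HIT  vc=[15, 19, 18]
8: 0x1f6 (blk 31, set 3) → L1-HIT  vc=[15, 19, 18]
9: 0x1fd (blk 31, set 3) → L1-HIT  vc=[15, 19, 18]
10: 0xf2 (blk 15, set 3) → VC-HIT  vc=[31, 19, 18]
11: 0x126 (blk 18, set 2) → VC-HIT  vc=[31, 19, 10]
12: 0xaa (blk 10, set 2) → VC-HIT  vc=[31, 19, 18]
13: 0xa7 (blk 10, set 2) → L1-HIT  vc=[31, 19, 18]
14: 0x12f (blk 18, set 2) → VC-HIT  vc=[31, 19, 10]

OUTCOME = L1-HIT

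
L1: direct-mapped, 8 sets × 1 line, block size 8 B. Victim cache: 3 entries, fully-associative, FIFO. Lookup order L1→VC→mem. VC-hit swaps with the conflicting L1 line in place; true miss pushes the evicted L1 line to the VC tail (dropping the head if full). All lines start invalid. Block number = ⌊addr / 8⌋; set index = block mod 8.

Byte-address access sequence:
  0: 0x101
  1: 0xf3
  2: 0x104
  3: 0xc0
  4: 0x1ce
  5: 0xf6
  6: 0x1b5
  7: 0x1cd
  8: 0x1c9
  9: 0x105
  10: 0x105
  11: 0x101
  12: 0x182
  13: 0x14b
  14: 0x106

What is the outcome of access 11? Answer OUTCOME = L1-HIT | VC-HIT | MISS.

OUTCOME = L1-HIT

  [0] addr=0x101 blk=32 s=0: MISS | VC []
  [1] addr=0xf3 blk=30 s=6: MISS | VC []
  [2] addr=0x104 blk=32 s=0: L1-HIT | VC []
  [3] addr=0xc0 blk=24 s=0: MISS | VC [32]
  [4] addr=0x1ce blk=57 s=1: MISS | VC [32]
  [5] addr=0xf6 blk=30 s=6: L1-HIT | VC [32]
  [6] addr=0x1b5 blk=54 s=6: MISS | VC [32, 30]
  [7] addr=0x1cd blk=57 s=1: L1-HIT | VC [32, 30]
  [8] addr=0x1c9 blk=57 s=1: L1-HIT | VC [32, 30]
  [9] addr=0x105 blk=32 s=0: VC-HIT | VC [24, 30]
  [10] addr=0x105 blk=32 s=0: L1-HIT | VC [24, 30]
  [11] addr=0x101 blk=32 s=0: L1-HIT | VC [24, 30]
  [12] addr=0x182 blk=48 s=0: MISS | VC [24, 30, 32]
  [13] addr=0x14b blk=41 s=1: MISS | VC [30, 32, 57]
  [14] addr=0x106 blk=32 s=0: VC-HIT | VC [30, 48, 57]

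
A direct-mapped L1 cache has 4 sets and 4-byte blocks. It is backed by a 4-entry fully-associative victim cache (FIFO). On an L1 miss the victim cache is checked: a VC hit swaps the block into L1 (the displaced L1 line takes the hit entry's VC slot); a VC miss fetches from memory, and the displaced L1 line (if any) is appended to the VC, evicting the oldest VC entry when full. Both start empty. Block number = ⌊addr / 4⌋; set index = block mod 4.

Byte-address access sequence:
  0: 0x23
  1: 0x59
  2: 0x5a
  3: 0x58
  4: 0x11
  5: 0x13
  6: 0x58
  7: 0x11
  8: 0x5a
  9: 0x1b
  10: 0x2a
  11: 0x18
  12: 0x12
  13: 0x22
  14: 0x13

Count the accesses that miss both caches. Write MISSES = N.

MISSES = 5

0: 0x23 (blk 8, set 0) → MISS  vc=[]
1: 0x59 (blk 22, set 2) → MISS  vc=[]
2: 0x5a (blk 22, set 2) → L1-HIT  vc=[]
3: 0x58 (blk 22, set 2) → L1-HIT  vc=[]
4: 0x11 (blk 4, set 0) → MISS  vc=[8]
5: 0x13 (blk 4, set 0) → L1-HIT  vc=[8]
6: 0x58 (blk 22, set 2) → L1-HIT  vc=[8]
7: 0x11 (blk 4, set 0) → L1-HIT  vc=[8]
8: 0x5a (blk 22, set 2) → L1-HIT  vc=[8]
9: 0x1b (blk 6, set 2) → MISS  vc=[8, 22]
10: 0x2a (blk 10, set 2) → MISS  vc=[8, 22, 6]
11: 0x18 (blk 6, set 2) → VC-HIT  vc=[8, 22, 10]
12: 0x12 (blk 4, set 0) → L1-HIT  vc=[8, 22, 10]
13: 0x22 (blk 8, set 0) → VC-HIT  vc=[4, 22, 10]
14: 0x13 (blk 4, set 0) → VC-HIT  vc=[8, 22, 10]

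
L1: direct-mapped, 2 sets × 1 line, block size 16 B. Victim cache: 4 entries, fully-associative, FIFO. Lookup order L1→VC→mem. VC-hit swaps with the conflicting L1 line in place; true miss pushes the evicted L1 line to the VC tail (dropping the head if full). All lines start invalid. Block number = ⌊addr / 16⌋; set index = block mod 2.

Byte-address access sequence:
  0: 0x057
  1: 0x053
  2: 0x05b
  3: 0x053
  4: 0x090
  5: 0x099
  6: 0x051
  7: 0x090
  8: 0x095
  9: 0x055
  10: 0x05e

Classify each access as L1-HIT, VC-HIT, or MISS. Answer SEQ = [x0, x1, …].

SEQ = [MISS, L1-HIT, L1-HIT, L1-HIT, MISS, L1-HIT, VC-HIT, VC-HIT, L1-HIT, VC-HIT, L1-HIT]

#0 0x57→b5/s1 MISS; vc=[]
#1 0x53→b5/s1 L1-HIT; vc=[]
#2 0x5b→b5/s1 L1-HIT; vc=[]
#3 0x53→b5/s1 L1-HIT; vc=[]
#4 0x90→b9/s1 MISS; vc=[5]
#5 0x99→b9/s1 L1-HIT; vc=[5]
#6 0x51→b5/s1 VC-HIT; vc=[9]
#7 0x90→b9/s1 VC-HIT; vc=[5]
#8 0x95→b9/s1 L1-HIT; vc=[5]
#9 0x55→b5/s1 VC-HIT; vc=[9]
#10 0x5e→b5/s1 L1-HIT; vc=[9]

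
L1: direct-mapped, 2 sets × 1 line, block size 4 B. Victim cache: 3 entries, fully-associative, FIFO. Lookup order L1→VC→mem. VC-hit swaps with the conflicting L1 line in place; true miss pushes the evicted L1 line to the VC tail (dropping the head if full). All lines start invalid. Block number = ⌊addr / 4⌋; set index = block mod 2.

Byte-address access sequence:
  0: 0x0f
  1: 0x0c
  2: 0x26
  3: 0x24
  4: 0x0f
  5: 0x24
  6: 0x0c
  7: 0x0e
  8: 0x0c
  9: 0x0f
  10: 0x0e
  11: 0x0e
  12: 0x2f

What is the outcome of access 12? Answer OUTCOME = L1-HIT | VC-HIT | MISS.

0: 0xf (blk 3, set 1) → MISS  vc=[]
1: 0xc (blk 3, set 1) → L1-HIT  vc=[]
2: 0x26 (blk 9, set 1) → MISS  vc=[3]
3: 0x24 (blk 9, set 1) → L1-HIT  vc=[3]
4: 0xf (blk 3, set 1) → VC-HIT  vc=[9]
5: 0x24 (blk 9, set 1) → VC-HIT  vc=[3]
6: 0xc (blk 3, set 1) → VC-HIT  vc=[9]
7: 0xe (blk 3, set 1) → L1-HIT  vc=[9]
8: 0xc (blk 3, set 1) → L1-HIT  vc=[9]
9: 0xf (blk 3, set 1) → L1-HIT  vc=[9]
10: 0xe (blk 3, set 1) → L1-HIT  vc=[9]
11: 0xe (blk 3, set 1) → L1-HIT  vc=[9]
12: 0x2f (blk 11, set 1) → MISS  vc=[9, 3]

OUTCOME = MISS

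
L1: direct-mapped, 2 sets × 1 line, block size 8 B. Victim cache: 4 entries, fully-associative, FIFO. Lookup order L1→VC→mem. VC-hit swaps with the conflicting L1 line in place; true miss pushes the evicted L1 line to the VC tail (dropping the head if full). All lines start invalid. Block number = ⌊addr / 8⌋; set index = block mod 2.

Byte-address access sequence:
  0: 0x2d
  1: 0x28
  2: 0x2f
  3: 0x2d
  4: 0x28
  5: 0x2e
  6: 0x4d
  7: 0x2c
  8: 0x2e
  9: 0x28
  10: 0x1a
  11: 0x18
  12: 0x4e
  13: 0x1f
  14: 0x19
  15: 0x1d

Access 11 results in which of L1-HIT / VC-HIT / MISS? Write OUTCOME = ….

OUTCOME = L1-HIT

  [0] addr=0x2d blk=5 s=1: MISS | VC []
  [1] addr=0x28 blk=5 s=1: L1-HIT | VC []
  [2] addr=0x2f blk=5 s=1: L1-HIT | VC []
  [3] addr=0x2d blk=5 s=1: L1-HIT | VC []
  [4] addr=0x28 blk=5 s=1: L1-HIT | VC []
  [5] addr=0x2e blk=5 s=1: L1-HIT | VC []
  [6] addr=0x4d blk=9 s=1: MISS | VC [5]
  [7] addr=0x2c blk=5 s=1: VC-HIT | VC [9]
  [8] addr=0x2e blk=5 s=1: L1-HIT | VC [9]
  [9] addr=0x28 blk=5 s=1: L1-HIT | VC [9]
  [10] addr=0x1a blk=3 s=1: MISS | VC [9, 5]
  [11] addr=0x18 blk=3 s=1: L1-HIT | VC [9, 5]
  [12] addr=0x4e blk=9 s=1: VC-HIT | VC [3, 5]
  [13] addr=0x1f blk=3 s=1: VC-HIT | VC [9, 5]
  [14] addr=0x19 blk=3 s=1: L1-HIT | VC [9, 5]
  [15] addr=0x1d blk=3 s=1: L1-HIT | VC [9, 5]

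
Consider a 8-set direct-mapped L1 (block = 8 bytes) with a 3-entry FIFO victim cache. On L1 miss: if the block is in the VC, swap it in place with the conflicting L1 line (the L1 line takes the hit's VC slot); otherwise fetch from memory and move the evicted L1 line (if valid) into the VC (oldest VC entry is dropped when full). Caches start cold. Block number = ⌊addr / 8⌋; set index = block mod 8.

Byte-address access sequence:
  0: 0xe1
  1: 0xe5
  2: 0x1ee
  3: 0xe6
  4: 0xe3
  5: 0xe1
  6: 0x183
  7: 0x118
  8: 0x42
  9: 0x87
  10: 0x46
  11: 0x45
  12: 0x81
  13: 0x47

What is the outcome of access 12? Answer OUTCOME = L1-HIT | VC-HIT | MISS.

OUTCOME = VC-HIT

#0 0xe1→b28/s4 MISS; vc=[]
#1 0xe5→b28/s4 L1-HIT; vc=[]
#2 0x1ee→b61/s5 MISS; vc=[]
#3 0xe6→b28/s4 L1-HIT; vc=[]
#4 0xe3→b28/s4 L1-HIT; vc=[]
#5 0xe1→b28/s4 L1-HIT; vc=[]
#6 0x183→b48/s0 MISS; vc=[]
#7 0x118→b35/s3 MISS; vc=[]
#8 0x42→b8/s0 MISS; vc=[48]
#9 0x87→b16/s0 MISS; vc=[48,8]
#10 0x46→b8/s0 VC-HIT; vc=[48,16]
#11 0x45→b8/s0 L1-HIT; vc=[48,16]
#12 0x81→b16/s0 VC-HIT; vc=[48,8]
#13 0x47→b8/s0 VC-HIT; vc=[48,16]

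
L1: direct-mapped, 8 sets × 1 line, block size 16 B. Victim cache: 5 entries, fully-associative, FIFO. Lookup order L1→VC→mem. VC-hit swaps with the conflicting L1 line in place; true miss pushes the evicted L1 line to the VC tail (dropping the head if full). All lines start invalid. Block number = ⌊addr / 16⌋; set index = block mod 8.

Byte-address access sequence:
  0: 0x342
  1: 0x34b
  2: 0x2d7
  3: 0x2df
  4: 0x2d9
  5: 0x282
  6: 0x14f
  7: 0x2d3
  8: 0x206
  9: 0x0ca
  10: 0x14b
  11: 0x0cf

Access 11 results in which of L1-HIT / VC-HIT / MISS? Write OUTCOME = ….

  [0] addr=0x342 blk=52 s=4: MISS | VC []
  [1] addr=0x34b blk=52 s=4: L1-HIT | VC []
  [2] addr=0x2d7 blk=45 s=5: MISS | VC []
  [3] addr=0x2df blk=45 s=5: L1-HIT | VC []
  [4] addr=0x2d9 blk=45 s=5: L1-HIT | VC []
  [5] addr=0x282 blk=40 s=0: MISS | VC []
  [6] addr=0x14f blk=20 s=4: MISS | VC [52]
  [7] addr=0x2d3 blk=45 s=5: L1-HIT | VC [52]
  [8] addr=0x206 blk=32 s=0: MISS | VC [52, 40]
  [9] addr=0xca blk=12 s=4: MISS | VC [52, 40, 20]
  [10] addr=0x14b blk=20 s=4: VC-HIT | VC [52, 40, 12]
  [11] addr=0xcf blk=12 s=4: VC-HIT | VC [52, 40, 20]

OUTCOME = VC-HIT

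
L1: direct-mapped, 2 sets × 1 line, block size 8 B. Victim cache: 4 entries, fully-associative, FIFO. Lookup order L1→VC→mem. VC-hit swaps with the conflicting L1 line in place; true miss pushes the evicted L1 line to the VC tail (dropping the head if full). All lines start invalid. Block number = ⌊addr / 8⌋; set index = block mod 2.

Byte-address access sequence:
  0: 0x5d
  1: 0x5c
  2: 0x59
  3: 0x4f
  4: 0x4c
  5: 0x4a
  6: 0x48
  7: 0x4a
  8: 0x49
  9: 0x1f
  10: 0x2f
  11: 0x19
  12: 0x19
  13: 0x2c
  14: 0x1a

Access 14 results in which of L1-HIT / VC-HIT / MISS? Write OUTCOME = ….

OUTCOME = VC-HIT

  [0] addr=0x5d blk=11 s=1: MISS | VC []
  [1] addr=0x5c blk=11 s=1: L1-HIT | VC []
  [2] addr=0x59 blk=11 s=1: L1-HIT | VC []
  [3] addr=0x4f blk=9 s=1: MISS | VC [11]
  [4] addr=0x4c blk=9 s=1: L1-HIT | VC [11]
  [5] addr=0x4a blk=9 s=1: L1-HIT | VC [11]
  [6] addr=0x48 blk=9 s=1: L1-HIT | VC [11]
  [7] addr=0x4a blk=9 s=1: L1-HIT | VC [11]
  [8] addr=0x49 blk=9 s=1: L1-HIT | VC [11]
  [9] addr=0x1f blk=3 s=1: MISS | VC [11, 9]
  [10] addr=0x2f blk=5 s=1: MISS | VC [11, 9, 3]
  [11] addr=0x19 blk=3 s=1: VC-HIT | VC [11, 9, 5]
  [12] addr=0x19 blk=3 s=1: L1-HIT | VC [11, 9, 5]
  [13] addr=0x2c blk=5 s=1: VC-HIT | VC [11, 9, 3]
  [14] addr=0x1a blk=3 s=1: VC-HIT | VC [11, 9, 5]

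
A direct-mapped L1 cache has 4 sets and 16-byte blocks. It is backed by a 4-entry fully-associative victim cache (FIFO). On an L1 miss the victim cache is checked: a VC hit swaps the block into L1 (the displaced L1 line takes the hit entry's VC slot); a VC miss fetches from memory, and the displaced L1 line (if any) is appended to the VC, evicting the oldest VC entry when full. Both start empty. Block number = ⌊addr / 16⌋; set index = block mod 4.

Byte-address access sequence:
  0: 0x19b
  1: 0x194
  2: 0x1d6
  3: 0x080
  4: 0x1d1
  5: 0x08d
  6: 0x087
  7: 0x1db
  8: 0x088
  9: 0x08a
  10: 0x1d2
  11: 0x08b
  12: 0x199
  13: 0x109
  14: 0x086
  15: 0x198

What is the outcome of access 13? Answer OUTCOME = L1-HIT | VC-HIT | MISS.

#0 0x19b→b25/s1 MISS; vc=[]
#1 0x194→b25/s1 L1-HIT; vc=[]
#2 0x1d6→b29/s1 MISS; vc=[25]
#3 0x80→b8/s0 MISS; vc=[25]
#4 0x1d1→b29/s1 L1-HIT; vc=[25]
#5 0x8d→b8/s0 L1-HIT; vc=[25]
#6 0x87→b8/s0 L1-HIT; vc=[25]
#7 0x1db→b29/s1 L1-HIT; vc=[25]
#8 0x88→b8/s0 L1-HIT; vc=[25]
#9 0x8a→b8/s0 L1-HIT; vc=[25]
#10 0x1d2→b29/s1 L1-HIT; vc=[25]
#11 0x8b→b8/s0 L1-HIT; vc=[25]
#12 0x199→b25/s1 VC-HIT; vc=[29]
#13 0x109→b16/s0 MISS; vc=[29,8]
#14 0x86→b8/s0 VC-HIT; vc=[29,16]
#15 0x198→b25/s1 L1-HIT; vc=[29,16]

OUTCOME = MISS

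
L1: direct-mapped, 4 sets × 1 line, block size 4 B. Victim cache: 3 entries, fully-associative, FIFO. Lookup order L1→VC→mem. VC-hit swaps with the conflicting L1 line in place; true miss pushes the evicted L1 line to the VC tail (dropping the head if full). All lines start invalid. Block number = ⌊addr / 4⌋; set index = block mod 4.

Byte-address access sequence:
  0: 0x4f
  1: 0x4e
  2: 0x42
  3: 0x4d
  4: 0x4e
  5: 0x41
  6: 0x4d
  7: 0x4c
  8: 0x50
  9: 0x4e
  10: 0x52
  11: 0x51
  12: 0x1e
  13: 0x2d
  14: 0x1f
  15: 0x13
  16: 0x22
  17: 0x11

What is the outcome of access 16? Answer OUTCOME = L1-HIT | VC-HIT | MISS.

OUTCOME = MISS

#0 0x4f→b19/s3 MISS; vc=[]
#1 0x4e→b19/s3 L1-HIT; vc=[]
#2 0x42→b16/s0 MISS; vc=[]
#3 0x4d→b19/s3 L1-HIT; vc=[]
#4 0x4e→b19/s3 L1-HIT; vc=[]
#5 0x41→b16/s0 L1-HIT; vc=[]
#6 0x4d→b19/s3 L1-HIT; vc=[]
#7 0x4c→b19/s3 L1-HIT; vc=[]
#8 0x50→b20/s0 MISS; vc=[16]
#9 0x4e→b19/s3 L1-HIT; vc=[16]
#10 0x52→b20/s0 L1-HIT; vc=[16]
#11 0x51→b20/s0 L1-HIT; vc=[16]
#12 0x1e→b7/s3 MISS; vc=[16,19]
#13 0x2d→b11/s3 MISS; vc=[16,19,7]
#14 0x1f→b7/s3 VC-HIT; vc=[16,19,11]
#15 0x13→b4/s0 MISS; vc=[19,11,20]
#16 0x22→b8/s0 MISS; vc=[11,20,4]
#17 0x11→b4/s0 VC-HIT; vc=[11,20,8]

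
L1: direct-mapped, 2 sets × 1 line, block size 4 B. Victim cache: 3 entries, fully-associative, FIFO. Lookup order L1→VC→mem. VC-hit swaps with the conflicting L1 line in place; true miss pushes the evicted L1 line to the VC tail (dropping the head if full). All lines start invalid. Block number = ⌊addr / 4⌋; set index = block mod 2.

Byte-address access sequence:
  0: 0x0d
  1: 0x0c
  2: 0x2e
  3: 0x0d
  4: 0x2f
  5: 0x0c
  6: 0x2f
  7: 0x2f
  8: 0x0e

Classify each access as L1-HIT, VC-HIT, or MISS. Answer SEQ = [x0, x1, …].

0: 0xd (blk 3, set 1) → MISS  vc=[]
1: 0xc (blk 3, set 1) → L1-HIT  vc=[]
2: 0x2e (blk 11, set 1) → MISS  vc=[3]
3: 0xd (blk 3, set 1) → VC-HIT  vc=[11]
4: 0x2f (blk 11, set 1) → VC-HIT  vc=[3]
5: 0xc (blk 3, set 1) → VC-HIT  vc=[11]
6: 0x2f (blk 11, set 1) → VC-HIT  vc=[3]
7: 0x2f (blk 11, set 1) → L1-HIT  vc=[3]
8: 0xe (blk 3, set 1) → VC-HIT  vc=[11]

SEQ = [MISS, L1-HIT, MISS, VC-HIT, VC-HIT, VC-HIT, VC-HIT, L1-HIT, VC-HIT]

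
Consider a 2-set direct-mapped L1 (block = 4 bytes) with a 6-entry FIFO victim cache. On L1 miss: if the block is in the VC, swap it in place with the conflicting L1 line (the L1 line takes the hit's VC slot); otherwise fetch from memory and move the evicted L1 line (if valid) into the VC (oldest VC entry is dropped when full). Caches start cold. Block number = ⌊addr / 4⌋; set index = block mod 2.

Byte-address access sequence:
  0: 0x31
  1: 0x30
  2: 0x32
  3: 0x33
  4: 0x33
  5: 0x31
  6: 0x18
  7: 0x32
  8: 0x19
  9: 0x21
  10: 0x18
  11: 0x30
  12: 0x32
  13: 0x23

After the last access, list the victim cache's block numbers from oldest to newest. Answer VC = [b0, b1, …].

VC = [6, 12]

0: 0x31 (blk 12, set 0) → MISS  vc=[]
1: 0x30 (blk 12, set 0) → L1-HIT  vc=[]
2: 0x32 (blk 12, set 0) → L1-HIT  vc=[]
3: 0x33 (blk 12, set 0) → L1-HIT  vc=[]
4: 0x33 (blk 12, set 0) → L1-HIT  vc=[]
5: 0x31 (blk 12, set 0) → L1-HIT  vc=[]
6: 0x18 (blk 6, set 0) → MISS  vc=[12]
7: 0x32 (blk 12, set 0) → VC-HIT  vc=[6]
8: 0x19 (blk 6, set 0) → VC-HIT  vc=[12]
9: 0x21 (blk 8, set 0) → MISS  vc=[12, 6]
10: 0x18 (blk 6, set 0) → VC-HIT  vc=[12, 8]
11: 0x30 (blk 12, set 0) → VC-HIT  vc=[6, 8]
12: 0x32 (blk 12, set 0) → L1-HIT  vc=[6, 8]
13: 0x23 (blk 8, set 0) → VC-HIT  vc=[6, 12]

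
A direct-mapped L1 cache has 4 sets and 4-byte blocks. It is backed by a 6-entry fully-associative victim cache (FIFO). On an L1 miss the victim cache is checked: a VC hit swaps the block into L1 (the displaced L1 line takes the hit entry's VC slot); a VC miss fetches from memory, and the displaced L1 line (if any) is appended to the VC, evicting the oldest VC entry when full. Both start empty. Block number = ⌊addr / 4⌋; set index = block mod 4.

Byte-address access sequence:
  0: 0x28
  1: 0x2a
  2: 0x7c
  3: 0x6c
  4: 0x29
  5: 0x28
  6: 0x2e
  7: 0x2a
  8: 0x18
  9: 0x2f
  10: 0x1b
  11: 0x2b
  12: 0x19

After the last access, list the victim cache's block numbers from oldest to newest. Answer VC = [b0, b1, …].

VC = [31, 27, 10]

0: 0x28 (blk 10, set 2) → MISS  vc=[]
1: 0x2a (blk 10, set 2) → L1-HIT  vc=[]
2: 0x7c (blk 31, set 3) → MISS  vc=[]
3: 0x6c (blk 27, set 3) → MISS  vc=[31]
4: 0x29 (blk 10, set 2) → L1-HIT  vc=[31]
5: 0x28 (blk 10, set 2) → L1-HIT  vc=[31]
6: 0x2e (blk 11, set 3) → MISS  vc=[31, 27]
7: 0x2a (blk 10, set 2) → L1-HIT  vc=[31, 27]
8: 0x18 (blk 6, set 2) → MISS  vc=[31, 27, 10]
9: 0x2f (blk 11, set 3) → L1-HIT  vc=[31, 27, 10]
10: 0x1b (blk 6, set 2) → L1-HIT  vc=[31, 27, 10]
11: 0x2b (blk 10, set 2) → VC-HIT  vc=[31, 27, 6]
12: 0x19 (blk 6, set 2) → VC-HIT  vc=[31, 27, 10]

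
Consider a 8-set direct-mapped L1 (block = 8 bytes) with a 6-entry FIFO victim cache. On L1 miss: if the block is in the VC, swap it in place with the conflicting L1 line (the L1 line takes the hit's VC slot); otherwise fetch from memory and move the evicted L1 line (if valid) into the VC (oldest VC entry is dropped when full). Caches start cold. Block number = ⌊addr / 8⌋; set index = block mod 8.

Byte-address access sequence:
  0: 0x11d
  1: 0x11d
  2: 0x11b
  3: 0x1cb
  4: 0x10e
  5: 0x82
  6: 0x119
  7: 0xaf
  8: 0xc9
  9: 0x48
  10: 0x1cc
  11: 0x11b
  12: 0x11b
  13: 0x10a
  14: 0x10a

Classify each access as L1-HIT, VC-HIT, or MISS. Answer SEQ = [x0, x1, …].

SEQ = [MISS, L1-HIT, L1-HIT, MISS, MISS, MISS, L1-HIT, MISS, MISS, MISS, VC-HIT, L1-HIT, L1-HIT, VC-HIT, L1-HIT]

0: 0x11d (blk 35, set 3) → MISS  vc=[]
1: 0x11d (blk 35, set 3) → L1-HIT  vc=[]
2: 0x11b (blk 35, set 3) → L1-HIT  vc=[]
3: 0x1cb (blk 57, set 1) → MISS  vc=[]
4: 0x10e (blk 33, set 1) → MISS  vc=[57]
5: 0x82 (blk 16, set 0) → MISS  vc=[57]
6: 0x119 (blk 35, set 3) → L1-HIT  vc=[57]
7: 0xaf (blk 21, set 5) → MISS  vc=[57]
8: 0xc9 (blk 25, set 1) → MISS  vc=[57, 33]
9: 0x48 (blk 9, set 1) → MISS  vc=[57, 33, 25]
10: 0x1cc (blk 57, set 1) → VC-HIT  vc=[9, 33, 25]
11: 0x11b (blk 35, set 3) → L1-HIT  vc=[9, 33, 25]
12: 0x11b (blk 35, set 3) → L1-HIT  vc=[9, 33, 25]
13: 0x10a (blk 33, set 1) → VC-HIT  vc=[9, 57, 25]
14: 0x10a (blk 33, set 1) → L1-HIT  vc=[9, 57, 25]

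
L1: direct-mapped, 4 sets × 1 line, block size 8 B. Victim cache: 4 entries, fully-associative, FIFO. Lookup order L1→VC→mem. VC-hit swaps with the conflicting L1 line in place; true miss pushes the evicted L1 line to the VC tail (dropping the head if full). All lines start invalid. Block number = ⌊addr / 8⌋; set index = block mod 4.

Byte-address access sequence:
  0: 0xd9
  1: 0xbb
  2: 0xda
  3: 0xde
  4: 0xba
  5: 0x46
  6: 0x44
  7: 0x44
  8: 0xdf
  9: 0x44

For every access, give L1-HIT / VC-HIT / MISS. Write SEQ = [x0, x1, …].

SEQ = [MISS, MISS, VC-HIT, L1-HIT, VC-HIT, MISS, L1-HIT, L1-HIT, VC-HIT, L1-HIT]

0: 0xd9 (blk 27, set 3) → MISS  vc=[]
1: 0xbb (blk 23, set 3) → MISS  vc=[27]
2: 0xda (blk 27, set 3) → VC-HIT  vc=[23]
3: 0xde (blk 27, set 3) → L1-HIT  vc=[23]
4: 0xba (blk 23, set 3) → VC-HIT  vc=[27]
5: 0x46 (blk 8, set 0) → MISS  vc=[27]
6: 0x44 (blk 8, set 0) → L1-HIT  vc=[27]
7: 0x44 (blk 8, set 0) → L1-HIT  vc=[27]
8: 0xdf (blk 27, set 3) → VC-HIT  vc=[23]
9: 0x44 (blk 8, set 0) → L1-HIT  vc=[23]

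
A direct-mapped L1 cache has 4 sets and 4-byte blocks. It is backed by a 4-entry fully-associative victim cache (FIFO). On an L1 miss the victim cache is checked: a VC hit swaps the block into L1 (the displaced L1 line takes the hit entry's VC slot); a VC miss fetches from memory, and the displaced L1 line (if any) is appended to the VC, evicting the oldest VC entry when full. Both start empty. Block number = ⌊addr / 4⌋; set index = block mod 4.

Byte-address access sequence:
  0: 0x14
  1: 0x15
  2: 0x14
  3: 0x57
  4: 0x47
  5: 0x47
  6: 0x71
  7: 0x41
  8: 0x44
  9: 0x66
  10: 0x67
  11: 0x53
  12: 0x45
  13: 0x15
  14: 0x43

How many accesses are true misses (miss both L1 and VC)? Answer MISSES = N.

MISSES = 8

0: 0x14 (blk 5, set 1) → MISS  vc=[]
1: 0x15 (blk 5, set 1) → L1-HIT  vc=[]
2: 0x14 (blk 5, set 1) → L1-HIT  vc=[]
3: 0x57 (blk 21, set 1) → MISS  vc=[5]
4: 0x47 (blk 17, set 1) → MISS  vc=[5, 21]
5: 0x47 (blk 17, set 1) → L1-HIT  vc=[5, 21]
6: 0x71 (blk 28, set 0) → MISS  vc=[5, 21]
7: 0x41 (blk 16, set 0) → MISS  vc=[5, 21, 28]
8: 0x44 (blk 17, set 1) → L1-HIT  vc=[5, 21, 28]
9: 0x66 (blk 25, set 1) → MISS  vc=[5, 21, 28, 17]
10: 0x67 (blk 25, set 1) → L1-HIT  vc=[5, 21, 28, 17]
11: 0x53 (blk 20, set 0) → MISS  vc=[21, 28, 17, 16]
12: 0x45 (blk 17, set 1) → VC-HIT  vc=[21, 28, 25, 16]
13: 0x15 (blk 5, set 1) → MISS  vc=[28, 25, 16, 17]
14: 0x43 (blk 16, set 0) → VC-HIT  vc=[28, 25, 20, 17]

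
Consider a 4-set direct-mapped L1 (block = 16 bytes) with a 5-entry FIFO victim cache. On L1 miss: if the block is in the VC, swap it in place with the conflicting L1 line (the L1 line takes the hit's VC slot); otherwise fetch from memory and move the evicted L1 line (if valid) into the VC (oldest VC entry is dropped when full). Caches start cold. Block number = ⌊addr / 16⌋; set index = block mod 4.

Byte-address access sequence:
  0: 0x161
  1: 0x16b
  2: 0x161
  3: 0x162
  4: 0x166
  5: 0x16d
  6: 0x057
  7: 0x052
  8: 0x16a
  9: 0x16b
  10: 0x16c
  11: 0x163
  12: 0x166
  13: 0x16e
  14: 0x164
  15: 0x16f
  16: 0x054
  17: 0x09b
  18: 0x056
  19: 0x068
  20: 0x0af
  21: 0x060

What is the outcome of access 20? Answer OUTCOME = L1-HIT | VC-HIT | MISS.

0: 0x161 (blk 22, set 2) → MISS  vc=[]
1: 0x16b (blk 22, set 2) → L1-HIT  vc=[]
2: 0x161 (blk 22, set 2) → L1-HIT  vc=[]
3: 0x162 (blk 22, set 2) → L1-HIT  vc=[]
4: 0x166 (blk 22, set 2) → L1-HIT  vc=[]
5: 0x16d (blk 22, set 2) → L1-HIT  vc=[]
6: 0x57 (blk 5, set 1) → MISS  vc=[]
7: 0x52 (blk 5, set 1) → L1-HIT  vc=[]
8: 0x16a (blk 22, set 2) → L1-HIT  vc=[]
9: 0x16b (blk 22, set 2) → L1-HIT  vc=[]
10: 0x16c (blk 22, set 2) → L1-HIT  vc=[]
11: 0x163 (blk 22, set 2) → L1-HIT  vc=[]
12: 0x166 (blk 22, set 2) → L1-HIT  vc=[]
13: 0x16e (blk 22, set 2) → L1-HIT  vc=[]
14: 0x164 (blk 22, set 2) → L1-HIT  vc=[]
15: 0x16f (blk 22, set 2) → L1-HIT  vc=[]
16: 0x54 (blk 5, set 1) → L1-HIT  vc=[]
17: 0x9b (blk 9, set 1) → MISS  vc=[5]
18: 0x56 (blk 5, set 1) → VC-HIT  vc=[9]
19: 0x68 (blk 6, set 2) → MISS  vc=[9, 22]
20: 0xaf (blk 10, set 2) → MISS  vc=[9, 22, 6]
21: 0x60 (blk 6, set 2) → VC-HIT  vc=[9, 22, 10]

OUTCOME = MISS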